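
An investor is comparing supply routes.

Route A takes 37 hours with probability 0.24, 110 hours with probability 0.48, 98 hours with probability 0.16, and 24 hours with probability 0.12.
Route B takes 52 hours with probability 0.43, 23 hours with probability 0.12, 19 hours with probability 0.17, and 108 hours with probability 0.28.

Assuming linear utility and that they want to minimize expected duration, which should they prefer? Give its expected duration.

Route A = 0.24 × 37 + 0.48 × 110 + 0.16 × 98 + 0.12 × 24 = 8.88 + 52.8 + 15.68 + 2.88 = 80.24
Route B = 0.43 × 52 + 0.12 × 23 + 0.17 × 19 + 0.28 × 108 = 22.36 + 2.76 + 3.23 + 30.24 = 58.59

Route B (58.59 hours)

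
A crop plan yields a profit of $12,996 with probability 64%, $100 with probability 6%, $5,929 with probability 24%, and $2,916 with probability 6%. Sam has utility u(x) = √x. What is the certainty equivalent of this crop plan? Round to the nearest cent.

E[u] = 0.64·√12996 + 0.06·√100 + 0.24·√5929 + 0.06·√2916 = 0.64·114 + 0.06·10 + 0.24·77 + 0.06·54 = 95.28
CE = (95.28)² = 9078.2784

$9,078.28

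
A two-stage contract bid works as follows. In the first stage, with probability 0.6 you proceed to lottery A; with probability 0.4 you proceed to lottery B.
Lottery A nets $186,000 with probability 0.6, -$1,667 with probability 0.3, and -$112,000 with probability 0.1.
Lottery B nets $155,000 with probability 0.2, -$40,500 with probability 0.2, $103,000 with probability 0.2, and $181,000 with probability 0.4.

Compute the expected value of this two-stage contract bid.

$106,299.94

EV(A) = 0.6 × 186000 + 0.3 × (-1667) + 0.1 × (-112000) = 111600 − 500.1 − 11200 = 99899.9
EV(B) = 0.2 × 155000 + 0.2 × (-40500) + 0.2 × 103000 + 0.4 × 181000 = 31000 − 8100 + 20600 + 72400 = 115900
Overall = 0.6 × 99899.9 + 0.4 × 115900 = 59939.94 + 46360 = 106299.94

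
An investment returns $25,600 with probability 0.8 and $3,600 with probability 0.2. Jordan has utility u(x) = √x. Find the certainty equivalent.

$19,600

E[u] = 0.8·√25600 + 0.2·√3600 = 0.8·160 + 0.2·60 = 140
CE = (140)² = 19600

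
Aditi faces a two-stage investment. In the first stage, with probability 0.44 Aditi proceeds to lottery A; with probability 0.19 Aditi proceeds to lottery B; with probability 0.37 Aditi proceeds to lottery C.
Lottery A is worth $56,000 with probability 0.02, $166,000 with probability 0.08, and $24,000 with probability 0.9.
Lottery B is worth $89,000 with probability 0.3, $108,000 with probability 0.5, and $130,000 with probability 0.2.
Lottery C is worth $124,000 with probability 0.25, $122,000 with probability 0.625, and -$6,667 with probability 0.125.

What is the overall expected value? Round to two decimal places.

EV(A) = 0.02 × 56000 + 0.08 × 166000 + 0.9 × 24000 = 1120 + 13280 + 21600 = 36000
EV(B) = 0.3 × 89000 + 0.5 × 108000 + 0.2 × 130000 = 26700 + 54000 + 26000 = 106700
EV(C) = 0.25 × 124000 + 0.625 × 122000 + 0.125 × (-6667) = 31000 + 76250 − 833.375 = 106416.625
Overall = 0.44 × 36000 + 0.19 × 106700 + 0.37 × 106416.625 = 15840 + 20273 + 39374.15125 = 75487.15125

$75,487.15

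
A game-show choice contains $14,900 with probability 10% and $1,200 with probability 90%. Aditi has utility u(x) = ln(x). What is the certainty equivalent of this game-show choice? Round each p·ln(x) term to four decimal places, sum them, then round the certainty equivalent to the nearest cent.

E[u] = 0.1·ln(14900) + 0.9·ln(1200) = 0.9609 + 6.3811 = 7.3420
CE = e^7.3420 ≈ 1543.80

$1,543.80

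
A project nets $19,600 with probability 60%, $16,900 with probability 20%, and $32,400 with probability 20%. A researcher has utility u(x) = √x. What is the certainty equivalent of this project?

$21,316

E[u] = 0.6·√19600 + 0.2·√16900 + 0.2·√32400 = 0.6·140 + 0.2·130 + 0.2·180 = 146
CE = (146)² = 21316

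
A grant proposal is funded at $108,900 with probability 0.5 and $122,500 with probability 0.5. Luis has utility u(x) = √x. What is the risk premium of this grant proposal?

E[u] = 0.5·√108900 + 0.5·√122500 = 0.5·330 + 0.5·350 = 340
CE = (340)² = 115600
Risk premium = EV − CE = 115700 − 115600 = 100

$100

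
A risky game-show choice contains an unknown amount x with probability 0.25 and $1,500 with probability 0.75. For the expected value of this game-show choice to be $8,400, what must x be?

0.25·x + 0.75·1500 = 8400
0.25·x = 8400 − 1125 = 7275
x = 7275 / 0.25 = 29100

x = $29,100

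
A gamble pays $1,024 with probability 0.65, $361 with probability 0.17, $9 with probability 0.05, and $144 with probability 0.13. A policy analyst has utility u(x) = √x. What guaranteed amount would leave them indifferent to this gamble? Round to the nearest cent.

E[u] = 0.65·√1024 + 0.17·√361 + 0.05·√9 + 0.13·√144 = 0.65·32 + 0.17·19 + 0.05·3 + 0.13·12 = 25.74
CE = (25.74)² = 662.5476

$662.55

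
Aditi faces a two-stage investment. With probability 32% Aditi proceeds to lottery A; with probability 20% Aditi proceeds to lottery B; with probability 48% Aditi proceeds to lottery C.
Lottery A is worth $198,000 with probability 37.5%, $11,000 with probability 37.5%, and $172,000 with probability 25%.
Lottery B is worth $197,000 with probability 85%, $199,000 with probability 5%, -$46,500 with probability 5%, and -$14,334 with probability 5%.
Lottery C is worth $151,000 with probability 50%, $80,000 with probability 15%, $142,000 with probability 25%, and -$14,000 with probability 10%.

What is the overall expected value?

EV(A) = 0.375 × 198000 + 0.375 × 11000 + 0.25 × 172000 = 74250 + 4125 + 43000 = 121375
EV(B) = 0.85 × 197000 + 0.05 × 199000 + 0.05 × (-46500) + 0.05 × (-14334) = 167450 + 9950 − 2325 − 716.7 = 174358.3
EV(C) = 0.5 × 151000 + 0.15 × 80000 + 0.25 × 142000 + 0.1 × (-14000) = 75500 + 12000 + 35500 − 1400 = 121600
Overall = 0.32 × 121375 + 0.2 × 174358.3 + 0.48 × 121600 = 38840 + 34871.66 + 58368 = 132079.66

$132,079.66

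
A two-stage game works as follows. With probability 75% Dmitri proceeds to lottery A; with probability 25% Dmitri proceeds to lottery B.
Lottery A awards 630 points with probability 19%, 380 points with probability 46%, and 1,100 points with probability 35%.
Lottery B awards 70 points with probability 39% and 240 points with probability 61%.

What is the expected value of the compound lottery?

553.05 points

EV(A) = 0.19 × 630 + 0.46 × 380 + 0.35 × 1100 = 119.7 + 174.8 + 385 = 679.5
EV(B) = 0.39 × 70 + 0.61 × 240 = 27.3 + 146.4 = 173.7
Overall = 0.75 × 679.5 + 0.25 × 173.7 = 509.625 + 43.425 = 553.05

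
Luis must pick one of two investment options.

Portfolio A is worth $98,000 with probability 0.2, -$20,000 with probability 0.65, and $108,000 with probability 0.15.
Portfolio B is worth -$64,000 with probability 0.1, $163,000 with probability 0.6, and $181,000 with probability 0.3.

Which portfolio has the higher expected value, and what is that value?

Portfolio A = 0.2 × 98000 + 0.65 × (-20000) + 0.15 × 108000 = 19600 − 13000 + 16200 = 22800
Portfolio B = 0.1 × (-64000) + 0.6 × 163000 + 0.3 × 181000 = -6400 + 97800 + 54300 = 145700

Portfolio B ($145,700)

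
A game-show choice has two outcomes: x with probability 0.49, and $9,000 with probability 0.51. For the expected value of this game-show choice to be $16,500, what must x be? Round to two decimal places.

x = $24,306.12

0.49·x + 0.51·9000 = 16500
0.49·x = 16500 − 4590 = 11910
x = 11910 / 0.49 = 24306.1224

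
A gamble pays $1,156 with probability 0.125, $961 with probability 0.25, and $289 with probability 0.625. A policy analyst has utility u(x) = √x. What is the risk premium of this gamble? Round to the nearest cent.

$53.48

E[u] = 0.125·√1156 + 0.25·√961 + 0.625·√289 = 0.125·34 + 0.25·31 + 0.625·17 = 22.625
CE = (22.625)² = 511.890625
Risk premium = EV − CE = 565.375 − 511.890625 = 53.484375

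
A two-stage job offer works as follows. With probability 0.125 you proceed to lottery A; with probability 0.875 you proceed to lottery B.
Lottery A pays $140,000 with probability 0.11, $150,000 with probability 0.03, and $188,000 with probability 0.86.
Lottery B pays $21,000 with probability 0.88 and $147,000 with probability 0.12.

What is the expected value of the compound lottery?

$54,302.50

EV(A) = 0.11 × 140000 + 0.03 × 150000 + 0.86 × 188000 = 15400 + 4500 + 161680 = 181580
EV(B) = 0.88 × 21000 + 0.12 × 147000 = 18480 + 17640 = 36120
Overall = 0.125 × 181580 + 0.875 × 36120 = 22697.5 + 31605 = 54302.5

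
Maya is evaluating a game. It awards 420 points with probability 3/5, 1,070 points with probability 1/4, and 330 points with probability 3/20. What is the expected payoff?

569 points

EV = 3/5 × 420 + 1/4 × 1070 + 3/20 × 330 = 252 + 267.5 + 49.5 = 569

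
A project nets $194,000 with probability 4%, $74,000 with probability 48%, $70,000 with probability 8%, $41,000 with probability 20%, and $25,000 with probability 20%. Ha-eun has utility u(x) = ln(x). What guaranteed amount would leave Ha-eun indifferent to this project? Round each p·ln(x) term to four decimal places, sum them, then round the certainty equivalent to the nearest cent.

E[u] = 0.04·ln(194000) + 0.48·ln(74000) + 0.08·ln(70000) + 0.2·ln(41000) + 0.2·ln(25000) = 0.4870 + 5.3817 + 0.8925 + 2.1243 + 2.0253 = 10.9108
CE = e^10.9108 ≈ 54764.64

$54,764.64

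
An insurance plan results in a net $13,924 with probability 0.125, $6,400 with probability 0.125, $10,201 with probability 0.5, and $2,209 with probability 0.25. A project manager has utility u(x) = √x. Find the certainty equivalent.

E[u] = 0.125·√13924 + 0.125·√6400 + 0.5·√10201 + 0.25·√2209 = 0.125·118 + 0.125·80 + 0.5·101 + 0.25·47 = 87
CE = (87)² = 7569

$7,569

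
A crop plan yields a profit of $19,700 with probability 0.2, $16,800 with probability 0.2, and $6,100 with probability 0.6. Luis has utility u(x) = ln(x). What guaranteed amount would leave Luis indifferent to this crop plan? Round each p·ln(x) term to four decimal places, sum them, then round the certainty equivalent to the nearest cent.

$9,443.67

E[u] = 0.2·ln(19700) + 0.2·ln(16800) + 0.6·ln(6100) = 1.9777 + 1.9458 + 5.2296 = 9.1531
CE = e^9.1531 ≈ 9443.67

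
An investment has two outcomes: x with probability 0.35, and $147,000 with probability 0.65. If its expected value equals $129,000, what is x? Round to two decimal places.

0.35·x + 0.65·147000 = 129000
0.35·x = 129000 − 95550 = 33450
x = 33450 / 0.35 = 95571.4286

x = $95,571.43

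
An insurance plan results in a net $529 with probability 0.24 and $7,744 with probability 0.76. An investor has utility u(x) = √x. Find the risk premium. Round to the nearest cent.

$770.64

E[u] = 0.24·√529 + 0.76·√7744 = 0.24·23 + 0.76·88 = 72.4
CE = (72.4)² = 5241.76
Risk premium = EV − CE = 6012.4 − 5241.76 = 770.64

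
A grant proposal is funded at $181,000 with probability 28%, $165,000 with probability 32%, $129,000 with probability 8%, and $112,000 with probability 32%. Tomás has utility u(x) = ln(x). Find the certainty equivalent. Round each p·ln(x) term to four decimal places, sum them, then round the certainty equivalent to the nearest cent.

$146,678.74

E[u] = 0.28·ln(181000) + 0.32·ln(165000) + 0.08·ln(129000) + 0.32·ln(112000) = 3.3898 + 3.8444 + 0.9414 + 3.7204 = 11.8960
CE = e^11.8960 ≈ 146678.74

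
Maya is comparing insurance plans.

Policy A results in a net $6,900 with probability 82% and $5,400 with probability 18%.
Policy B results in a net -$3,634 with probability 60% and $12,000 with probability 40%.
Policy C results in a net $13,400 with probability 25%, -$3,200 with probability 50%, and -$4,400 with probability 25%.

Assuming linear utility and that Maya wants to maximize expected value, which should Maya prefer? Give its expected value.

Policy A ($6,630)

Policy A = 0.82 × 6900 + 0.18 × 5400 = 5658 + 972 = 6630
Policy B = 0.6 × (-3634) + 0.4 × 12000 = -2180.4 + 4800 = 2619.6
Policy C = 0.25 × 13400 + 0.5 × (-3200) + 0.25 × (-4400) = 3350 − 1600 − 1100 = 650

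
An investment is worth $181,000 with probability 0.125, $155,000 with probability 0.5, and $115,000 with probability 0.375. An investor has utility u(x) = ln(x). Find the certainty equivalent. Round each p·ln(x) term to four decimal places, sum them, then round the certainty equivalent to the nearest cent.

E[u] = 0.125·ln(181000) + 0.5·ln(155000) + 0.375·ln(115000) = 1.5133 + 5.9756 + 4.3698 = 11.8587
CE = e^11.8587 ≈ 141308.40

$141,308.40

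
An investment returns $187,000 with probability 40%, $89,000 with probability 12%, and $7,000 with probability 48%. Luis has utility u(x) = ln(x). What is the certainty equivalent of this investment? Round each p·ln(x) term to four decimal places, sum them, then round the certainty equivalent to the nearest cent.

$35,344.57

E[u] = 0.4·ln(187000) + 0.12·ln(89000) + 0.48·ln(7000) = 4.8555 + 1.3676 + 4.2498 = 10.4729
CE = e^10.4729 ≈ 35344.57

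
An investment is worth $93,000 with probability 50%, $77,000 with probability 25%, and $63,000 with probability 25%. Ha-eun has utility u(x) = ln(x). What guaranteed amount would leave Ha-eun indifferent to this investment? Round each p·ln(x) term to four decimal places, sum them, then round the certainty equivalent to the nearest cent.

E[u] = 0.5·ln(93000) + 0.25·ln(77000) + 0.25·ln(63000) = 5.7202 + 2.8129 + 2.7627 = 11.2958
CE = e^11.2958 ≈ 80482.90

$80,482.90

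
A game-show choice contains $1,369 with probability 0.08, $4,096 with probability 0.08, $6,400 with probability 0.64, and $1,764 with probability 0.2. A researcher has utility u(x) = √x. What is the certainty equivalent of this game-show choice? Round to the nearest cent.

E[u] = 0.08·√1369 + 0.08·√4096 + 0.64·√6400 + 0.2·√1764 = 0.08·37 + 0.08·64 + 0.64·80 + 0.2·42 = 67.68
CE = (67.68)² = 4580.5824

$4,580.58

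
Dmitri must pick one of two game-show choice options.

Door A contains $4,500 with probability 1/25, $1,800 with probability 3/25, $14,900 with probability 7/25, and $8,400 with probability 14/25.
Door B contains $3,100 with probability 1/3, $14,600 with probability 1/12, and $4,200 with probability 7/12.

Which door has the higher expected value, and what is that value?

Door A ($9,272)

Door A = 1/25 × 4500 + 3/25 × 1800 + 7/25 × 14900 + 14/25 × 8400 = 180 + 216 + 4172 + 4704 = 9272
Door B = 1/3 × 3100 + 1/12 × 14600 + 7/12 × 4200 = 1033.3333 + 1216.6667 + 2450 = 4700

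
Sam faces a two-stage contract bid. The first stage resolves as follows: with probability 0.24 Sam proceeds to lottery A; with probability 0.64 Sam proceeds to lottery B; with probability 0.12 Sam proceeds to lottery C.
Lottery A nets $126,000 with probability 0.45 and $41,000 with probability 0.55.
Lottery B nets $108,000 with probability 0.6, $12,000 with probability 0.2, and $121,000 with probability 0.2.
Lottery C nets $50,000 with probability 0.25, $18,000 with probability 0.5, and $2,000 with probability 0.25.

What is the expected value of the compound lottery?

EV(A) = 0.45 × 126000 + 0.55 × 41000 = 56700 + 22550 = 79250
EV(B) = 0.6 × 108000 + 0.2 × 12000 + 0.2 × 121000 = 64800 + 2400 + 24200 = 91400
EV(C) = 0.25 × 50000 + 0.5 × 18000 + 0.25 × 2000 = 12500 + 9000 + 500 = 22000
Overall = 0.24 × 79250 + 0.64 × 91400 + 0.12 × 22000 = 19020 + 58496 + 2640 = 80156

$80,156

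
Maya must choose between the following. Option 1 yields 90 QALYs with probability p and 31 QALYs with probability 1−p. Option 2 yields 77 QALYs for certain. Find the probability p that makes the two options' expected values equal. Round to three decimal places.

p = 0.780

p·90 + (1−p)·31 = 77
59p + 31 = 77
p = (77 − 31) / 59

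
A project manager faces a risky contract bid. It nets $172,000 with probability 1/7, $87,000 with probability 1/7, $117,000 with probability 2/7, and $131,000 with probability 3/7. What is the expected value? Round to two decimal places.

EV = 1/7 × 172000 + 1/7 × 87000 + 2/7 × 117000 + 3/7 × 131000 = 24571.4286 + 12428.5714 + 33428.5714 + 56142.8571 = 126571.4286

$126,571.43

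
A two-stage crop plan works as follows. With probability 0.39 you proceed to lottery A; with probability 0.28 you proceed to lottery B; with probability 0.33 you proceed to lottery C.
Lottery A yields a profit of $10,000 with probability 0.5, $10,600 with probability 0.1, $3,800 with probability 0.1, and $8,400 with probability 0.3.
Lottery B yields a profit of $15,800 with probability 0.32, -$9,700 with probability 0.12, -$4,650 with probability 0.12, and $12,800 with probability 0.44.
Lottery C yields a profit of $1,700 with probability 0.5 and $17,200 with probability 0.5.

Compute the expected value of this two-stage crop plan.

$9,123.38

EV(A) = 0.5 × 10000 + 0.1 × 10600 + 0.1 × 3800 + 0.3 × 8400 = 5000 + 1060 + 380 + 2520 = 8960
EV(B) = 0.32 × 15800 + 0.12 × (-9700) + 0.12 × (-4650) + 0.44 × 12800 = 5056 − 1164 − 558 + 5632 = 8966
EV(C) = 0.5 × 1700 + 0.5 × 17200 = 850 + 8600 = 9450
Overall = 0.39 × 8960 + 0.28 × 8966 + 0.33 × 9450 = 3494.4 + 2510.48 + 3118.5 = 9123.38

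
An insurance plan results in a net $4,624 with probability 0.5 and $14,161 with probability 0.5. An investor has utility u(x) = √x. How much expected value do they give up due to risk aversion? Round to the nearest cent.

E[u] = 0.5·√4624 + 0.5·√14161 = 0.5·68 + 0.5·119 = 93.5
CE = (93.5)² = 8742.25
Risk premium = EV − CE = 9392.5 − 8742.25 = 650.25

$650.25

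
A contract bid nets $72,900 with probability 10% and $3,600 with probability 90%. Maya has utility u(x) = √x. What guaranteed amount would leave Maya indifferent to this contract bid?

E[u] = 0.1·√72900 + 0.9·√3600 = 0.1·270 + 0.9·60 = 81
CE = (81)² = 6561

$6,561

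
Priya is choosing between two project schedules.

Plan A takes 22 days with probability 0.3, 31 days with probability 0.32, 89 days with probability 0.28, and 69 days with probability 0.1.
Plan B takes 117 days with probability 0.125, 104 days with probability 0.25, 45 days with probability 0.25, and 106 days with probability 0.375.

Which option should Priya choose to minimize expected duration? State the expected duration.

Plan A (48.34 days)

Plan A = 0.3 × 22 + 0.32 × 31 + 0.28 × 89 + 0.1 × 69 = 6.6 + 9.92 + 24.92 + 6.9 = 48.34
Plan B = 0.125 × 117 + 0.25 × 104 + 0.25 × 45 + 0.375 × 106 = 14.625 + 26 + 11.25 + 39.75 = 91.625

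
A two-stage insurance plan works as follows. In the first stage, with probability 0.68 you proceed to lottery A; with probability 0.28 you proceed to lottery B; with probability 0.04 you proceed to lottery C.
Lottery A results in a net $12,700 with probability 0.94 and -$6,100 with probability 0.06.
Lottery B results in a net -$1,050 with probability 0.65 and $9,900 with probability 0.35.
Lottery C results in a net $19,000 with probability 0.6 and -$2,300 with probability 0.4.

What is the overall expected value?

$9,067.26

EV(A) = 0.94 × 12700 + 0.06 × (-6100) = 11938 − 366 = 11572
EV(B) = 0.65 × (-1050) + 0.35 × 9900 = -682.5 + 3465 = 2782.5
EV(C) = 0.6 × 19000 + 0.4 × (-2300) = 11400 − 920 = 10480
Overall = 0.68 × 11572 + 0.28 × 2782.5 + 0.04 × 10480 = 7868.96 + 779.1 + 419.2 = 9067.26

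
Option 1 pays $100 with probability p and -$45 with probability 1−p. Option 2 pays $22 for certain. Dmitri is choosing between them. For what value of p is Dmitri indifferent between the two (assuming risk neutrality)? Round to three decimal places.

p·100 + (1−p)·(-45) = 22
145p − 45 = 22
p = (22 + 45) / 145

p = 0.462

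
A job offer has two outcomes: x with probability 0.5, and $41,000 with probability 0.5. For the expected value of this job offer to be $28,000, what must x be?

x = $15,000

0.5·x + 0.5·41000 = 28000
0.5·x = 28000 − 20500 = 7500
x = 7500 / 0.5 = 15000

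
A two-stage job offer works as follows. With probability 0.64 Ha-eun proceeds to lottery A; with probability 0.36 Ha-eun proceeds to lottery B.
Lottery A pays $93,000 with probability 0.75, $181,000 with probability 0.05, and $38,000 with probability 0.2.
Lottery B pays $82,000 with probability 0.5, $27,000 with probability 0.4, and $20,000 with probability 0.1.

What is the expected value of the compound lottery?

EV(A) = 0.75 × 93000 + 0.05 × 181000 + 0.2 × 38000 = 69750 + 9050 + 7600 = 86400
EV(B) = 0.5 × 82000 + 0.4 × 27000 + 0.1 × 20000 = 41000 + 10800 + 2000 = 53800
Overall = 0.64 × 86400 + 0.36 × 53800 = 55296 + 19368 = 74664

$74,664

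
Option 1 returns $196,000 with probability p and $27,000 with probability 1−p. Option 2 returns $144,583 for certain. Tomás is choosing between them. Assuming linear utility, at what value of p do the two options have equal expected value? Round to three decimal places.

p·196000 + (1−p)·27000 = 144583
169000p + 27000 = 144583
p = (144583 − 27000) / 169000

p = 0.696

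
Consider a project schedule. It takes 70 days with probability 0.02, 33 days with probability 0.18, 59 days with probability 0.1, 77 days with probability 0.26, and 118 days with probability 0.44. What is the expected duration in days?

85.18 days

EV = 0.02 × 70 + 0.18 × 33 + 0.1 × 59 + 0.26 × 77 + 0.44 × 118 = 1.4 + 5.94 + 5.9 + 20.02 + 51.92 = 85.18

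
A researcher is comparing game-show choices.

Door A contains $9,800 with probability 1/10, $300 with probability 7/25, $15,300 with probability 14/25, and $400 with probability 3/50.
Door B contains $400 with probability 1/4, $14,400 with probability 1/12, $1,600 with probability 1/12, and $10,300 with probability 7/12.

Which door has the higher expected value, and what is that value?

Door A ($9,656)

Door A = 1/10 × 9800 + 7/25 × 300 + 14/25 × 15300 + 3/50 × 400 = 980 + 84 + 8568 + 24 = 9656
Door B = 1/4 × 400 + 1/12 × 14400 + 1/12 × 1600 + 7/12 × 10300 = 100 + 1200 + 133.3333 + 6008.3333 = 7441.6667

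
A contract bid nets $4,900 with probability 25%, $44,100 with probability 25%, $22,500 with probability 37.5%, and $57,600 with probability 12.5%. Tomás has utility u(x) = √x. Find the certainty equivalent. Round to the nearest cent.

$24,414.06

E[u] = 0.25·√4900 + 0.25·√44100 + 0.375·√22500 + 0.125·√57600 = 0.25·70 + 0.25·210 + 0.375·150 + 0.125·240 = 156.25
CE = (156.25)² = 24414.0625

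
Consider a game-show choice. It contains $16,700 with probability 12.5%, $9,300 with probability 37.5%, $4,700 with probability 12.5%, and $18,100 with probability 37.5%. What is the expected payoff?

EV = 0.125 × 16700 + 0.375 × 9300 + 0.125 × 4700 + 0.375 × 18100 = 2087.5 + 3487.5 + 587.5 + 6787.5 = 12950

$12,950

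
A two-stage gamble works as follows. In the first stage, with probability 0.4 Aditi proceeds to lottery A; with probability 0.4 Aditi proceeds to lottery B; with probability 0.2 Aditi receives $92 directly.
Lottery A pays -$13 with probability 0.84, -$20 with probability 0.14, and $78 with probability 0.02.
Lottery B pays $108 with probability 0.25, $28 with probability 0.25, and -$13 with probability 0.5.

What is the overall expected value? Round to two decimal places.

$24.54

EV(A) = 0.84 × (-13) + 0.14 × (-20) + 0.02 × 78 = -10.92 − 2.8 + 1.56 = -12.16
EV(B) = 0.25 × 108 + 0.25 × 28 + 0.5 × (-13) = 27 + 7 − 6.5 = 27.5
Branch C: 92 (certain)
Overall = 0.4 × (-12.16) + 0.4 × 27.5 + 0.2 × 92 = -4.864 + 11 + 18.4 = 24.536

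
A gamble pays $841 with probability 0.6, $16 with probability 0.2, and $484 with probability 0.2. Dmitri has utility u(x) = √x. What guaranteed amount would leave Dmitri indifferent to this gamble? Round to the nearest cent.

$510.76

E[u] = 0.6·√841 + 0.2·√16 + 0.2·√484 = 0.6·29 + 0.2·4 + 0.2·22 = 22.6
CE = (22.6)² = 510.76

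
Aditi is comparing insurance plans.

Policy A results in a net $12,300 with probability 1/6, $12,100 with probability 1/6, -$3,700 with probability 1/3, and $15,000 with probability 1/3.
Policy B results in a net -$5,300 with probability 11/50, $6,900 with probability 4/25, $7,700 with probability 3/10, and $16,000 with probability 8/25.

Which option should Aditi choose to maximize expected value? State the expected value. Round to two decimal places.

Policy A ($7,833.33)

Policy A = 1/6 × 12300 + 1/6 × 12100 + 1/3 × (-3700) + 1/3 × 15000 = 2050 + 2016.6667 − 1233.3333 + 5000 = 7833.3333
Policy B = 11/50 × (-5300) + 4/25 × 6900 + 3/10 × 7700 + 8/25 × 16000 = -1166 + 1104 + 2310 + 5120 = 7368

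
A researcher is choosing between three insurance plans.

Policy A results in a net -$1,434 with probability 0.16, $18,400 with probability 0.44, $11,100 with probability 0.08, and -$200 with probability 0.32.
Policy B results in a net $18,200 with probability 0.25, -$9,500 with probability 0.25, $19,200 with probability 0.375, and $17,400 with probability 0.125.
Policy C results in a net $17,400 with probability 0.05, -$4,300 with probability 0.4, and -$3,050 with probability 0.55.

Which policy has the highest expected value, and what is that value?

Policy B ($11,550)

Policy A = 0.16 × (-1434) + 0.44 × 18400 + 0.08 × 11100 + 0.32 × (-200) = -229.44 + 8096 + 888 − 64 = 8690.56
Policy B = 0.25 × 18200 + 0.25 × (-9500) + 0.375 × 19200 + 0.125 × 17400 = 4550 − 2375 + 7200 + 2175 = 11550
Policy C = 0.05 × 17400 + 0.4 × (-4300) + 0.55 × (-3050) = 870 − 1720 − 1677.5 = -2527.5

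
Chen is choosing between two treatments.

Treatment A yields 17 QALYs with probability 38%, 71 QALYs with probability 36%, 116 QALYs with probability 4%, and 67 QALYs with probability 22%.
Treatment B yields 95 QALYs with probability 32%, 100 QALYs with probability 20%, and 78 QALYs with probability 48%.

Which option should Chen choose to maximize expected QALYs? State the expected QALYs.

Treatment B (87.84 QALYs)

Treatment A = 0.38 × 17 + 0.36 × 71 + 0.04 × 116 + 0.22 × 67 = 6.46 + 25.56 + 4.64 + 14.74 = 51.4
Treatment B = 0.32 × 95 + 0.2 × 100 + 0.48 × 78 = 30.4 + 20 + 37.44 = 87.84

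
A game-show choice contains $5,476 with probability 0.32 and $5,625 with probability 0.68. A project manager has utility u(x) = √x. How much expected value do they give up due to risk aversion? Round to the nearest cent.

E[u] = 0.32·√5476 + 0.68·√5625 = 0.32·74 + 0.68·75 = 74.68
CE = (74.68)² = 5577.1024
Risk premium = EV − CE = 5577.32 − 5577.1024 = 0.2176

$0.22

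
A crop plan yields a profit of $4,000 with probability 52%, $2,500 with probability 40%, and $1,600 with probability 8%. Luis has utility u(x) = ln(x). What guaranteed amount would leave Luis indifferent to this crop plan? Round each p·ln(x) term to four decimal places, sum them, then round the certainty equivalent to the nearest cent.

$3,080.05

E[u] = 0.52·ln(4000) + 0.4·ln(2500) + 0.08·ln(1600) = 4.3129 + 3.1296 + 0.5902 = 8.0327
CE = e^8.0327 ≈ 3080.05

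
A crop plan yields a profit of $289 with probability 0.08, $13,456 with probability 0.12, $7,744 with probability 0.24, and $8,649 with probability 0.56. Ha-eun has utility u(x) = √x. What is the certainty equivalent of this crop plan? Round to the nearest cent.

E[u] = 0.08·√289 + 0.12·√13456 + 0.24·√7744 + 0.56·√8649 = 0.08·17 + 0.12·116 + 0.24·88 + 0.56·93 = 88.48
CE = (88.48)² = 7828.7104

$7,828.71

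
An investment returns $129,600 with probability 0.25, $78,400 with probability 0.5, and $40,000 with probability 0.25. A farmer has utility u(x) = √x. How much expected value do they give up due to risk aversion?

E[u] = 0.25·√129600 + 0.5·√78400 + 0.25·√40000 = 0.25·360 + 0.5·280 + 0.25·200 = 280
CE = (280)² = 78400
Risk premium = EV − CE = 81600 − 78400 = 3200

$3,200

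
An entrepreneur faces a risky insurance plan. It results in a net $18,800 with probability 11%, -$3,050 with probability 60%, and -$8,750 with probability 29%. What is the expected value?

EV = 0.11 × 18800 + 0.6 × (-3050) + 0.29 × (-8750) = 2068 − 1830 − 2537.5 = -2299.5

-$2,299.50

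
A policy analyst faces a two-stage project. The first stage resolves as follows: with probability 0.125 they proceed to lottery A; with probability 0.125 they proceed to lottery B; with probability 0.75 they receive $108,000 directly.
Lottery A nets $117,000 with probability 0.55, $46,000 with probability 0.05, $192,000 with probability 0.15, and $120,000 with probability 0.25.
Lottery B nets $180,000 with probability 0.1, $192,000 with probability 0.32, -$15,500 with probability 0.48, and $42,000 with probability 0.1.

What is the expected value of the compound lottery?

EV(A) = 0.55 × 117000 + 0.05 × 46000 + 0.15 × 192000 + 0.25 × 120000 = 64350 + 2300 + 28800 + 30000 = 125450
EV(B) = 0.1 × 180000 + 0.32 × 192000 + 0.48 × (-15500) + 0.1 × 42000 = 18000 + 61440 − 7440 + 4200 = 76200
Branch C: 108000 (certain)
Overall = 0.125 × 125450 + 0.125 × 76200 + 0.75 × 108000 = 15681.25 + 9525 + 81000 = 106206.25

$106,206.25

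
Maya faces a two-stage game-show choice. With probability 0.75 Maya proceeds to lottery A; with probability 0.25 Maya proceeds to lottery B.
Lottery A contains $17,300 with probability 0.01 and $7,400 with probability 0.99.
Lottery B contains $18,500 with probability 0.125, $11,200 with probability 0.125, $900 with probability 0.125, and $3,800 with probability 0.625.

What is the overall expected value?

$7,174.25

EV(A) = 0.01 × 17300 + 0.99 × 7400 = 173 + 7326 = 7499
EV(B) = 0.125 × 18500 + 0.125 × 11200 + 0.125 × 900 + 0.625 × 3800 = 2312.5 + 1400 + 112.5 + 2375 = 6200
Overall = 0.75 × 7499 + 0.25 × 6200 = 5624.25 + 1550 = 7174.25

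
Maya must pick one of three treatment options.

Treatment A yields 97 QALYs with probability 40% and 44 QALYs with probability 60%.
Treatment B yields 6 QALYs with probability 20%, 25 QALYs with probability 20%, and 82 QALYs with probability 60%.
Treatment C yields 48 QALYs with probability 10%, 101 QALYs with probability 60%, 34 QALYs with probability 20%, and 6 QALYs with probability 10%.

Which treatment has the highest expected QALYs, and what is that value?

Treatment C (72.8 QALYs)

Treatment A = 0.4 × 97 + 0.6 × 44 = 38.8 + 26.4 = 65.2
Treatment B = 0.2 × 6 + 0.2 × 25 + 0.6 × 82 = 1.2 + 5 + 49.2 = 55.4
Treatment C = 0.1 × 48 + 0.6 × 101 + 0.2 × 34 + 0.1 × 6 = 4.8 + 60.6 + 6.8 + 0.6 = 72.8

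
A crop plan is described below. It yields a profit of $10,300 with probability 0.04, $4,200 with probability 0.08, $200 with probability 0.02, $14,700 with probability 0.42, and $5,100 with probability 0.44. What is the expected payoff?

EV = 0.04 × 10300 + 0.08 × 4200 + 0.02 × 200 + 0.42 × 14700 + 0.44 × 5100 = 412 + 336 + 4 + 6174 + 2244 = 9170

$9,170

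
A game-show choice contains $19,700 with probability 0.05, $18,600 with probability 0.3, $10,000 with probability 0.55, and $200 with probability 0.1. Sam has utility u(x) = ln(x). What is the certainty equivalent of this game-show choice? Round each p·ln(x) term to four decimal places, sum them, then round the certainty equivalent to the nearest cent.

E[u] = 0.05·ln(19700) + 0.3·ln(18600) + 0.55·ln(10000) + 0.1·ln(200) = 0.4944 + 2.9493 + 5.0657 + 0.5298 = 9.0392
CE = e^9.0392 ≈ 8427.03

$8,427.03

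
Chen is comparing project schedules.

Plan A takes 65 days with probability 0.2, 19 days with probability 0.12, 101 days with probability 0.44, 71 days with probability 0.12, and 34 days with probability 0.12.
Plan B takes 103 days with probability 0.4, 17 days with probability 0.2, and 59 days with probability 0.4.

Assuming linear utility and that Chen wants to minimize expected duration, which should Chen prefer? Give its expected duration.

Plan B (68.2 days)

Plan A = 0.2 × 65 + 0.12 × 19 + 0.44 × 101 + 0.12 × 71 + 0.12 × 34 = 13 + 2.28 + 44.44 + 8.52 + 4.08 = 72.32
Plan B = 0.4 × 103 + 0.2 × 17 + 0.4 × 59 = 41.2 + 3.4 + 23.6 = 68.2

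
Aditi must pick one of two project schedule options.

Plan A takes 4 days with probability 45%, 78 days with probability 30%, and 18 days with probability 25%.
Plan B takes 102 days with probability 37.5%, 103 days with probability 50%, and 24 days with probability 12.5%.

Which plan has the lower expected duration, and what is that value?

Plan A = 0.45 × 4 + 0.3 × 78 + 0.25 × 18 = 1.8 + 23.4 + 4.5 = 29.7
Plan B = 0.375 × 102 + 0.5 × 103 + 0.125 × 24 = 38.25 + 51.5 + 3 = 92.75

Plan A (29.7 days)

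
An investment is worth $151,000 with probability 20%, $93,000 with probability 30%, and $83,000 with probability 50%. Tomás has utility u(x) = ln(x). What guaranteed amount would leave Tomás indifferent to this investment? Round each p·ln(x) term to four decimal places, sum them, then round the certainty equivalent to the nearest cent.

$96,799.78

E[u] = 0.2·ln(151000) + 0.3·ln(93000) + 0.5·ln(83000) = 2.3850 + 3.4321 + 5.6633 = 11.4804
CE = e^11.4804 ≈ 96799.78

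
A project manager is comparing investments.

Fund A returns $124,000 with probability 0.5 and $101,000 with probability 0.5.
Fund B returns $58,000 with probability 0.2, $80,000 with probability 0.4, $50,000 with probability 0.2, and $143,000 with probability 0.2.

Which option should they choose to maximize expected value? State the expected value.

Fund A ($112,500)

Fund A = 0.5 × 124000 + 0.5 × 101000 = 62000 + 50500 = 112500
Fund B = 0.2 × 58000 + 0.4 × 80000 + 0.2 × 50000 + 0.2 × 143000 = 11600 + 32000 + 10000 + 28600 = 82200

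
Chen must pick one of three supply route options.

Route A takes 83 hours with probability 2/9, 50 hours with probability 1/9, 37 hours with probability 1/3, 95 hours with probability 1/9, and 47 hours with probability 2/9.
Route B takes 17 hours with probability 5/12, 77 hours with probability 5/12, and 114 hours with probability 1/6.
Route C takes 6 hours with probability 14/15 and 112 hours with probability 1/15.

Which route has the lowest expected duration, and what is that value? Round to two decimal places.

Route C (13.07 hours)

Route A = 2/9 × 83 + 1/9 × 50 + 1/3 × 37 + 1/9 × 95 + 2/9 × 47 = 18.4444 + 5.5556 + 12.3333 + 10.5556 + 10.4444 = 57.3333
Route B = 5/12 × 17 + 5/12 × 77 + 1/6 × 114 = 7.0833 + 32.0833 + 19 = 58.1667
Route C = 14/15 × 6 + 1/15 × 112 = 5.6 + 7.4667 = 13.0667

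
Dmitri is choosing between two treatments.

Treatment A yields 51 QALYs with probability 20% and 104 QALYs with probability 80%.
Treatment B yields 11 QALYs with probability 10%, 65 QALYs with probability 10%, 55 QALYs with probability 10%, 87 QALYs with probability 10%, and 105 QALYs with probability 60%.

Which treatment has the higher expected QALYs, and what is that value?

Treatment A (93.4 QALYs)

Treatment A = 0.2 × 51 + 0.8 × 104 = 10.2 + 83.2 = 93.4
Treatment B = 0.1 × 11 + 0.1 × 65 + 0.1 × 55 + 0.1 × 87 + 0.6 × 105 = 1.1 + 6.5 + 5.5 + 8.7 + 63 = 84.8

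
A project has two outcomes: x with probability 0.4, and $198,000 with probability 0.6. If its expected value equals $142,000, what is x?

0.4·x + 0.6·198000 = 142000
0.4·x = 142000 − 118800 = 23200
x = 23200 / 0.4 = 58000

x = $58,000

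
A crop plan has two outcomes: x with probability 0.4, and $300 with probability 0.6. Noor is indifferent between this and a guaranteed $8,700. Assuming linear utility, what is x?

x = $21,300

0.4·x + 0.6·300 = 8700
0.4·x = 8700 − 180 = 8520
x = 8520 / 0.4 = 21300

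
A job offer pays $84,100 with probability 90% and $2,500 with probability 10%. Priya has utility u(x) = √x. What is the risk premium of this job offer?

$5,184

E[u] = 0.9·√84100 + 0.1·√2500 = 0.9·290 + 0.1·50 = 266
CE = (266)² = 70756
Risk premium = EV − CE = 75940 − 70756 = 5184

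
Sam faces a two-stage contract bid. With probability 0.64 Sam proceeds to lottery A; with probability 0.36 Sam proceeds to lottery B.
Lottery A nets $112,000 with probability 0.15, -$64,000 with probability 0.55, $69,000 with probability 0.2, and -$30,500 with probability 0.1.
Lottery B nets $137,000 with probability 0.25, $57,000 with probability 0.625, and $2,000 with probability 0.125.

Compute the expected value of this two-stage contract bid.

$20,349

EV(A) = 0.15 × 112000 + 0.55 × (-64000) + 0.2 × 69000 + 0.1 × (-30500) = 16800 − 35200 + 13800 − 3050 = -7650
EV(B) = 0.25 × 137000 + 0.625 × 57000 + 0.125 × 2000 = 34250 + 35625 + 250 = 70125
Overall = 0.64 × (-7650) + 0.36 × 70125 = -4896 + 25245 = 20349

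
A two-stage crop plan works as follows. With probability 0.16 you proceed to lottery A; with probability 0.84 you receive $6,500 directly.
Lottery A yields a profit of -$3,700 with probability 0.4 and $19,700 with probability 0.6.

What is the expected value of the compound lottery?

$7,114.40

EV(A) = 0.4 × (-3700) + 0.6 × 19700 = -1480 + 11820 = 10340
Branch B: 6500 (certain)
Overall = 0.16 × 10340 + 0.84 × 6500 = 1654.4 + 5460 = 7114.4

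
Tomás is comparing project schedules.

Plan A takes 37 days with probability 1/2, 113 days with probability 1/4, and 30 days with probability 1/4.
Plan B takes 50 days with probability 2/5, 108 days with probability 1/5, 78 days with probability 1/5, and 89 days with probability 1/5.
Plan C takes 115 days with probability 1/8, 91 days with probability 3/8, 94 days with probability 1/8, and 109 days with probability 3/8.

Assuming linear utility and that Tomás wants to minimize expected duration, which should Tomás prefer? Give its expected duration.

Plan A = 1/2 × 37 + 1/4 × 113 + 1/4 × 30 = 18.5 + 28.25 + 7.5 = 54.25
Plan B = 2/5 × 50 + 1/5 × 108 + 1/5 × 78 + 1/5 × 89 = 20 + 21.6 + 15.6 + 17.8 = 75
Plan C = 1/8 × 115 + 3/8 × 91 + 1/8 × 94 + 3/8 × 109 = 14.375 + 34.125 + 11.75 + 40.875 = 101.125

Plan A (54.25 days)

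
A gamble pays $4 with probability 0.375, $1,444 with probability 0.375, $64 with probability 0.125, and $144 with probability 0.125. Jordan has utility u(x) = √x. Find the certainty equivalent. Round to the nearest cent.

E[u] = 0.375·√4 + 0.375·√1444 + 0.125·√64 + 0.125·√144 = 0.375·2 + 0.375·38 + 0.125·8 + 0.125·12 = 17.5
CE = (17.5)² = 306.25

$306.25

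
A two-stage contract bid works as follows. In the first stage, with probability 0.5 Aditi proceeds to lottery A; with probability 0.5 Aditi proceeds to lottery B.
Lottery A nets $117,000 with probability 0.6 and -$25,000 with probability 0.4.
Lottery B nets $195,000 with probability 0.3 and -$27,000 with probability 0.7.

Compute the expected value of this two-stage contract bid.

$49,900

EV(A) = 0.6 × 117000 + 0.4 × (-25000) = 70200 − 10000 = 60200
EV(B) = 0.3 × 195000 + 0.7 × (-27000) = 58500 − 18900 = 39600
Overall = 0.5 × 60200 + 0.5 × 39600 = 30100 + 19800 = 49900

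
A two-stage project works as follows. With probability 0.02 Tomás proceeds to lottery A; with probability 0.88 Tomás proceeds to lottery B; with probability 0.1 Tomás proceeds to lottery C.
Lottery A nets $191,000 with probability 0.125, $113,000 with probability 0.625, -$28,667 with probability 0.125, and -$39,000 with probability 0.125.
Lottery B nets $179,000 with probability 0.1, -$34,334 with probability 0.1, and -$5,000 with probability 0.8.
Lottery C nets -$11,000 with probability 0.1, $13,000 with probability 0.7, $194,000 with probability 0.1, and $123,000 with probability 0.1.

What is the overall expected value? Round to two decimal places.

EV(A) = 0.125 × 191000 + 0.625 × 113000 + 0.125 × (-28667) + 0.125 × (-39000) = 23875 + 70625 − 3583.375 − 4875 = 86041.625
EV(B) = 0.1 × 179000 + 0.1 × (-34334) + 0.8 × (-5000) = 17900 − 3433.4 − 4000 = 10466.6
EV(C) = 0.1 × (-11000) + 0.7 × 13000 + 0.1 × 194000 + 0.1 × 123000 = -1100 + 9100 + 19400 + 12300 = 39700
Overall = 0.02 × 86041.625 + 0.88 × 10466.6 + 0.1 × 39700 = 1720.8325 + 9210.608 + 3970 = 14901.4405

$14,901.44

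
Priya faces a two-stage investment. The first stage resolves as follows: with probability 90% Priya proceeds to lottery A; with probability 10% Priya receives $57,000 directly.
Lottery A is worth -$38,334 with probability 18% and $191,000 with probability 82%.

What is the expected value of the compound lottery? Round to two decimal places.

$140,447.89

EV(A) = 0.18 × (-38334) + 0.82 × 191000 = -6900.12 + 156620 = 149719.88
Branch B: 57000 (certain)
Overall = 0.9 × 149719.88 + 0.1 × 57000 = 134747.892 + 5700 = 140447.892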